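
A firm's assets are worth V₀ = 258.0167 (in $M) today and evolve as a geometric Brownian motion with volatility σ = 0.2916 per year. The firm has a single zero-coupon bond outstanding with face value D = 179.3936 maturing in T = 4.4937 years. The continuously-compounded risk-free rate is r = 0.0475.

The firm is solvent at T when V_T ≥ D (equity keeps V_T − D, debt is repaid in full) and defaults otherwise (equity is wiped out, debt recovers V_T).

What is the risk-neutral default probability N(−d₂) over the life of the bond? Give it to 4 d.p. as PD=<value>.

d₁ = [ln(V₀/D) + (r + σ²/2)T] / (σ√T)
   = [ln(258.0167/179.3936) + (0.0475 + 0.5·0.2916²)·4.4937] / (0.2916·√4.4937)
   = [0.363442 + 0.404502] / 0.618144 = 1.242338
d₂ = d₁ − σ√T = 1.242338 − 0.618144 = 0.624194
risk-neutral PD = N(−d₂) = N(-0.624194) = 0.266250

PD=0.2662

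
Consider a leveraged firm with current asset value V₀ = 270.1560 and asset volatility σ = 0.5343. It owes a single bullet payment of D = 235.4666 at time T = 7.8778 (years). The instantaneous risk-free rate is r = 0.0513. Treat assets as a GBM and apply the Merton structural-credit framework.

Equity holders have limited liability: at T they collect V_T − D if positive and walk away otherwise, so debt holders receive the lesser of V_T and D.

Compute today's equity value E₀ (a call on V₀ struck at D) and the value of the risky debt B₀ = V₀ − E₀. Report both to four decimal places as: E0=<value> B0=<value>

d₁ = [ln(V₀/D) + (r + σ²/2)T] / (σ√T)
   = [ln(270.1560/235.4666) + (0.0513 + 0.5·0.5343²)·7.8778] / (0.5343·√7.8778)
   = [0.137430 + 1.528594] / 1.499642 = 1.110948
d₂ = d₁ − σ√T = 1.110948 − 1.499642 = -0.388694
N(d₁) = 0.866705,  N(d₂) = 0.348751,  e^(−rT) = 0.667557
E₀ = V₀·N(d₁) − D·e^(−rT)·N(d₂)
   = 270.1560·0.866705 − 235.4666·0.667557·0.348751 = 179.326207
B₀ = V₀ − E₀ = 270.1560 − 179.326207 = 90.829793

E0=179.3262 B0=90.8298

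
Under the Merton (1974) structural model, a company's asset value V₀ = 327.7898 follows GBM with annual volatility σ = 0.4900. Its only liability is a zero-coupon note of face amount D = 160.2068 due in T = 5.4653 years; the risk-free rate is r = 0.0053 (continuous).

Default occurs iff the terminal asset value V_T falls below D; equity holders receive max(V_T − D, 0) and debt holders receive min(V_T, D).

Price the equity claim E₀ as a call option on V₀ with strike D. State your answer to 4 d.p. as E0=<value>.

d₁ = [ln(V₀/D) + (r + σ²/2)T] / (σ√T)
   = [ln(327.7898/160.2068) + (0.0053 + 0.5·0.4900²)·5.4653] / (0.4900·√5.4653)
   = [0.715907 + 0.685075] / 1.145521 = 1.223009
d₂ = d₁ − σ√T = 1.223009 − 1.145521 = 0.077488
N(d₁) = 0.889337,  N(d₂) = 0.530882,  e^(−rT) = 0.971449
E₀ = V₀·N(d₁) − D·e^(−rT)·N(d₂)
   = 327.7898·0.889337 − 160.2068·0.971449·0.530882 = 208.892849

E0=208.8928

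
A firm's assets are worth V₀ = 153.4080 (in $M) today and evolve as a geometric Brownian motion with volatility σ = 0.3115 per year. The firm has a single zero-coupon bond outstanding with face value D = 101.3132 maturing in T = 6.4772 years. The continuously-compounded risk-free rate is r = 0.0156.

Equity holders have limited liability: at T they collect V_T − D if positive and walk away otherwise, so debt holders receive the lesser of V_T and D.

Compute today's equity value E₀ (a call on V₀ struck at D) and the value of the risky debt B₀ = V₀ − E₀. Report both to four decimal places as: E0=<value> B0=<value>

d₁ = [ln(V₀/D) + (r + σ²/2)T] / (σ√T)
   = [ln(153.4080/101.3132) + (0.0156 + 0.5·0.3115²)·6.4772] / (0.3115·√6.4772)
   = [0.414884 + 0.415293] / 0.792778 = 1.047175
d₂ = d₁ − σ√T = 1.047175 − 0.792778 = 0.254397
N(d₁) = 0.852490,  N(d₂) = 0.600405,  e^(−rT) = 0.903893
E₀ = V₀·N(d₁) − D·e^(−rT)·N(d₂)
   = 153.4080·0.852490 − 101.3132·0.903893·0.600405 = 75.795966
B₀ = V₀ − E₀ = 153.4080 − 75.795966 = 77.612034

E0=75.7960 B0=77.6120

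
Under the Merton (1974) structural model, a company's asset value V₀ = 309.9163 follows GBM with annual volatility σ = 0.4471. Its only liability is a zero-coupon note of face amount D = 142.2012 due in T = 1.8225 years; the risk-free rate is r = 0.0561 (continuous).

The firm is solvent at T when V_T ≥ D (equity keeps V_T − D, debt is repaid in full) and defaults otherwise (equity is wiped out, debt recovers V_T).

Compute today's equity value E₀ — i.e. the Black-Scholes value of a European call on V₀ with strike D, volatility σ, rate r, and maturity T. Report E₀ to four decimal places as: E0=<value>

d₁ = [ln(V₀/D) + (r + σ²/2)T] / (σ√T)
   = [ln(309.9163/142.2012) + (0.0561 + 0.5·0.4471²)·1.8225] / (0.4471·√1.8225)
   = [0.779059 + 0.284400] / 0.603585 = 1.761904
d₂ = d₁ − σ√T = 1.761904 − 0.603585 = 1.158319
N(d₁) = 0.960957,  N(d₂) = 0.876633,  e^(−rT) = 0.902811
E₀ = V₀·N(d₁) − D·e^(−rT)·N(d₂)
   = 309.9163·0.960957 − 142.2012·0.902811·0.876633 = 185.273475

E0=185.2735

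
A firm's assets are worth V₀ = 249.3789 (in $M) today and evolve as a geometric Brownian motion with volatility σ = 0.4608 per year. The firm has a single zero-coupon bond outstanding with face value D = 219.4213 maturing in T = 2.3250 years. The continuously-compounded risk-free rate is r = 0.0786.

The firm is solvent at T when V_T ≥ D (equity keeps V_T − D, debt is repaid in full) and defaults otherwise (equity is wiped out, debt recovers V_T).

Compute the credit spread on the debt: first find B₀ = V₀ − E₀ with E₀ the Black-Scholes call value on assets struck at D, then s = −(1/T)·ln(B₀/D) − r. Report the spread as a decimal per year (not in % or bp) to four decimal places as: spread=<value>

d₁ = [ln(V₀/D) + (r + σ²/2)T] / (σ√T)
   = [ln(249.3789/219.4213) + (0.0786 + 0.5·0.4608²)·2.3250] / (0.4608·√2.3250)
   = [0.127980 + 0.429586] / 0.702626 = 0.793547
d₂ = d₁ − σ√T = 0.793547 − 0.702626 = 0.090921
N(d₁) = 0.786270,  N(d₂) = 0.536222,  e^(−rT) = 0.832981
E₀ = V₀·N(d₁) − D·e^(−rT)·N(d₂)
   = 249.3789·0.786270 − 219.4213·0.832981·0.536222 = 98.071894
B₀ = V₀ − E₀ = 249.3789 − 98.071894 = 151.307006
spread = −(1/T)·ln(B₀/D) − r = −(1/2.3250)·ln(151.307006/219.4213) − 0.0786 = 0.08126353

spread=0.0813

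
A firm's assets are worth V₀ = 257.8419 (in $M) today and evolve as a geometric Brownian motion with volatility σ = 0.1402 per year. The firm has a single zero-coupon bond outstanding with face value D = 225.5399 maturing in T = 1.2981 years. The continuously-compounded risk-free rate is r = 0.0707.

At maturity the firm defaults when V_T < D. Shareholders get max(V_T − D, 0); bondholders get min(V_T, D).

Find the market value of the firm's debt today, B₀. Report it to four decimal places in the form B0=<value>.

B0=204.4528

d₁ = [ln(V₀/D) + (r + σ²/2)T] / (σ√T)
   = [ln(257.8419/225.5399) + (0.0707 + 0.5·0.1402²)·1.2981] / (0.1402·√1.2981)
   = [0.133850 + 0.104533] / 0.159736 = 1.492358
d₂ = d₁ − σ√T = 1.492358 − 0.159736 = 1.332623
N(d₁) = 0.932197,  N(d₂) = 0.908672,  e^(−rT) = 0.912310
E₀ = V₀·N(d₁) − D·e^(−rT)·N(d₂)
   = 257.8419·0.932197 − 225.5399·0.912310·0.908672 = 53.389110
B₀ = V₀ − E₀ = 257.8419 − 53.389110 = 204.452790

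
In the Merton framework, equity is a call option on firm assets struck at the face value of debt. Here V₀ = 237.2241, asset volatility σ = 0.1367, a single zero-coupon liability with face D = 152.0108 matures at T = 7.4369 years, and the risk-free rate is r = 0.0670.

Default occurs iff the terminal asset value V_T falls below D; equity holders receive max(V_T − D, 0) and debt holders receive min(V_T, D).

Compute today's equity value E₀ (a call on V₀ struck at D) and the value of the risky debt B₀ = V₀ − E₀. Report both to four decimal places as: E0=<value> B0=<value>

d₁ = [ln(V₀/D) + (r + σ²/2)T] / (σ√T)
   = [ln(237.2241/152.0108) + (0.0670 + 0.5·0.1367²)·7.4369] / (0.1367·√7.4369)
   = [0.445054 + 0.567759] / 0.372790 = 2.716843
d₂ = d₁ − σ√T = 2.716843 − 0.372790 = 2.344052
N(d₁) = 0.996705,  N(d₂) = 0.990462,  e^(−rT) = 0.607579
E₀ = V₀·N(d₁) − D·e^(−rT)·N(d₂)
   = 237.2241·0.996705 − 152.0108·0.607579·0.990462 = 144.964605
B₀ = V₀ − E₀ = 237.2241 − 144.964605 = 92.259495

E0=144.9646 B0=92.2595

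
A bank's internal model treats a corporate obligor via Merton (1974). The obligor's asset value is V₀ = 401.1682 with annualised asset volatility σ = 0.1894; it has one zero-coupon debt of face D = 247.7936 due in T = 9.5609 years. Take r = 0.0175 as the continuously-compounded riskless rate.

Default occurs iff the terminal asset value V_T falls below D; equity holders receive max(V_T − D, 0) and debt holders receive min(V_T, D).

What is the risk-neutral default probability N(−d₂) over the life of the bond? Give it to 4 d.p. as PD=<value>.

d₁ = [ln(V₀/D) + (r + σ²/2)T] / (σ√T)
   = [ln(401.1682/247.7936) + (0.0175 + 0.5·0.1894²)·9.5609] / (0.1894·√9.5609)
   = [0.481785 + 0.338802] / 0.585638 = 1.401183
d₂ = d₁ − σ√T = 1.401183 − 0.585638 = 0.815545
risk-neutral PD = N(−d₂) = N(-0.815545) = 0.207380

PD=0.2074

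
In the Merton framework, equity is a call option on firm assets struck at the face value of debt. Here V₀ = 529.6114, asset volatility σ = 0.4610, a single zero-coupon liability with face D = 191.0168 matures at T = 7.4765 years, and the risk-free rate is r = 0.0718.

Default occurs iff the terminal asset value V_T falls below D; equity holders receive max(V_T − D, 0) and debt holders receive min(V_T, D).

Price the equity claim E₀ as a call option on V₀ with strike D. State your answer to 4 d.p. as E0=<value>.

E0=431.9348

d₁ = [ln(V₀/D) + (r + σ²/2)T] / (σ√T)
   = [ln(529.6114/191.0168) + (0.0718 + 0.5·0.4610²)·7.4765] / (0.4610·√7.4765)
   = [1.019782 + 1.331269] / 1.260521 = 1.865143
d₂ = d₁ − σ√T = 1.865143 − 1.260521 = 0.604622
N(d₁) = 0.968919,  N(d₂) = 0.727285,  e^(−rT) = 0.584609
E₀ = V₀·N(d₁) − D·e^(−rT)·N(d₂)
   = 529.6114·0.968919 − 191.0168·0.584609·0.727285 = 431.934764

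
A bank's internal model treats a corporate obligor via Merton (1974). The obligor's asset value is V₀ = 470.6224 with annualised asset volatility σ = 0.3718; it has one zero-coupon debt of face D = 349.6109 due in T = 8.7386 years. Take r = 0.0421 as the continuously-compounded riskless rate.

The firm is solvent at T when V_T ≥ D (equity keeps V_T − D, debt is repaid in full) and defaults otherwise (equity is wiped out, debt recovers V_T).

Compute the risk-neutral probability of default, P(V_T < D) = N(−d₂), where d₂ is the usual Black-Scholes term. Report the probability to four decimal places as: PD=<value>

PD=0.4778

d₁ = [ln(V₀/D) + (r + σ²/2)T] / (σ√T)
   = [ln(470.6224/349.6109) + (0.0421 + 0.5·0.3718²)·8.7386] / (0.3718·√8.7386)
   = [0.297235 + 0.971886] / 1.099083 = 1.154710
d₂ = d₁ − σ√T = 1.154710 − 1.099083 = 0.055627
risk-neutral PD = N(−d₂) = N(-0.055627) = 0.477819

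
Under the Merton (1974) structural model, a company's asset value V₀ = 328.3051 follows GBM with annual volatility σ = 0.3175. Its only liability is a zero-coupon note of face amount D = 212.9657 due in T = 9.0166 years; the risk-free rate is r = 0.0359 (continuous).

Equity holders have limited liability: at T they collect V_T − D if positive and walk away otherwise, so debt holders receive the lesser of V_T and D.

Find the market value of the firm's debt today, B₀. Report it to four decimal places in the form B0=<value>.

d₁ = [ln(V₀/D) + (r + σ²/2)T] / (σ√T)
   = [ln(328.3051/212.9657) + (0.0359 + 0.5·0.3175²)·9.0166] / (0.3175·√9.0166)
   = [0.432812 + 0.778161] / 0.953378 = 1.270192
d₂ = d₁ − σ√T = 1.270192 − 0.953378 = 0.316814
N(d₁) = 0.897992,  N(d₂) = 0.624308,  e^(−rT) = 0.723470
E₀ = V₀·N(d₁) − D·e^(−rT)·N(d₂)
   = 328.3051·0.897992 − 212.9657·0.723470·0.624308 = 198.625531
B₀ = V₀ − E₀ = 328.3051 − 198.625531 = 129.679569

B0=129.6796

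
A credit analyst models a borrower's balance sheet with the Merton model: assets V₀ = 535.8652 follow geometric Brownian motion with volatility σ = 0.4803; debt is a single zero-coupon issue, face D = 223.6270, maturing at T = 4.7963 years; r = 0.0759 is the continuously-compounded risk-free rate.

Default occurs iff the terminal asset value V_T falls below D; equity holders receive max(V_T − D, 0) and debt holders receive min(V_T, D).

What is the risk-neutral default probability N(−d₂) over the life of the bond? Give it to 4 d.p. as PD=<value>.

PD=0.2575

d₁ = [ln(V₀/D) + (r + σ²/2)T] / (σ√T)
   = [ln(535.8652/223.6270) + (0.0759 + 0.5·0.4803²)·4.7963] / (0.4803·√4.7963)
   = [0.873903 + 0.917264] / 1.051879 = 1.702826
d₂ = d₁ − σ√T = 1.702826 − 1.051879 = 0.650947
risk-neutral PD = N(−d₂) = N(-0.650947) = 0.257540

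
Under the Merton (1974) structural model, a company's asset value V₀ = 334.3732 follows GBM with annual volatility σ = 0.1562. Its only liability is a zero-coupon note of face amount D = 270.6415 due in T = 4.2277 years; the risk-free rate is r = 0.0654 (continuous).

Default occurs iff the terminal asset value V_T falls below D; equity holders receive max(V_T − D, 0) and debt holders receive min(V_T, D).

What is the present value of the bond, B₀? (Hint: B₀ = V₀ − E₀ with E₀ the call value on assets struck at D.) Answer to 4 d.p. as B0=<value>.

d₁ = [ln(V₀/D) + (r + σ²/2)T] / (σ√T)
   = [ln(334.3732/270.6415) + (0.0654 + 0.5·0.1562²)·4.2277] / (0.1562·√4.2277)
   = [0.211463 + 0.328066] / 0.321169 = 1.679893
d₂ = d₁ − σ√T = 1.679893 − 0.321169 = 1.358724
N(d₁) = 0.953511,  N(d₂) = 0.912883,  e^(−rT) = 0.758440
E₀ = V₀·N(d₁) − D·e^(−rT)·N(d₂)
   = 334.3732·0.953511 − 270.6415·0.758440·0.912883 = 131.445256
B₀ = V₀ − E₀ = 334.3732 − 131.445256 = 202.927944

B0=202.9279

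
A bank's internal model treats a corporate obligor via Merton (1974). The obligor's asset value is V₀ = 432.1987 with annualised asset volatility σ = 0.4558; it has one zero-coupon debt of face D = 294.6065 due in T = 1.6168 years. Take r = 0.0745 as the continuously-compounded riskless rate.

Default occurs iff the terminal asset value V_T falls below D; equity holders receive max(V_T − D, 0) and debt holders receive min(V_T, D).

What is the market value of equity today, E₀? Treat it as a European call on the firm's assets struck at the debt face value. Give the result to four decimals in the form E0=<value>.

E0=191.1938

d₁ = [ln(V₀/D) + (r + σ²/2)T] / (σ√T)
   = [ln(432.1987/294.6065) + (0.0745 + 0.5·0.4558²)·1.6168] / (0.4558·√1.6168)
   = [0.383245 + 0.288400] / 0.579565 = 1.158876
d₂ = d₁ − σ√T = 1.158876 − 0.579565 = 0.579311
N(d₁) = 0.876747,  N(d₂) = 0.718810,  e^(−rT) = 0.886520
E₀ = V₀·N(d₁) − D·e^(−rT)·N(d₂)
   = 432.1987·0.876747 − 294.6065·0.886520·0.718810 = 191.193827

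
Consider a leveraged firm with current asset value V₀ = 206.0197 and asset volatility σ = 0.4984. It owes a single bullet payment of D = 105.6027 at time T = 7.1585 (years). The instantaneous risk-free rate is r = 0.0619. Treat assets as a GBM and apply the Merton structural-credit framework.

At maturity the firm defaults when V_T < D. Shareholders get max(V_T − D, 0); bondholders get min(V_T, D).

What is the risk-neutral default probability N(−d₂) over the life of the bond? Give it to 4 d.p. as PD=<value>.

PD=0.4338

d₁ = [ln(V₀/D) + (r + σ²/2)T] / (σ√T)
   = [ln(206.0197/105.6027) + (0.0619 + 0.5·0.4984²)·7.1585] / (0.4984·√7.1585)
   = [0.668288 + 1.332206] / 1.333488 = 1.500197
d₂ = d₁ − σ√T = 1.500197 − 1.333488 = 0.166709
risk-neutral PD = N(−d₂) = N(-0.166709) = 0.433800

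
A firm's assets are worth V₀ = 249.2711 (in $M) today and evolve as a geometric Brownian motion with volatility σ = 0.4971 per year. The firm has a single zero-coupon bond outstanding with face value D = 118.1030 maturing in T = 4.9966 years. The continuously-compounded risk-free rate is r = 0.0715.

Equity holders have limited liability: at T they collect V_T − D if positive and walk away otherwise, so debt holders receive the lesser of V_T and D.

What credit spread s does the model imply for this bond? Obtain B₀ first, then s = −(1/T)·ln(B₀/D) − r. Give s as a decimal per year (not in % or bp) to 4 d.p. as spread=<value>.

d₁ = [ln(V₀/D) + (r + σ²/2)T] / (σ√T)
   = [ln(249.2711/118.1030) + (0.0715 + 0.5·0.4971²)·4.9966] / (0.4971·√4.9966)
   = [0.746984 + 0.974608] / 1.111171 = 1.549349
d₂ = d₁ − σ√T = 1.549349 − 1.111171 = 0.438177
N(d₁) = 0.939351,  N(d₂) = 0.669371,  e^(−rT) = 0.699593
E₀ = V₀·N(d₁) − D·e^(−rT)·N(d₂)
   = 249.2711·0.939351 − 118.1030·0.699593·0.669371 = 178.846946
B₀ = V₀ − E₀ = 249.2711 − 178.846946 = 70.424154
spread = −(1/T)·ln(B₀/D) − r = −(1/4.9966)·ln(70.424154/118.1030) − 0.0715 = 0.03197453

spread=0.0320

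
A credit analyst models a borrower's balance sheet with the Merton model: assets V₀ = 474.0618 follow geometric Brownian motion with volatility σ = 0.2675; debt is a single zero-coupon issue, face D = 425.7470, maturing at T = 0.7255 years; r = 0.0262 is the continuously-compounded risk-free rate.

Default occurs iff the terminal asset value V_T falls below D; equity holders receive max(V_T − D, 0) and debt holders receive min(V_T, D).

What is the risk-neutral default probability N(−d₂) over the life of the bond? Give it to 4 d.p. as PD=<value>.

PD=0.3295

d₁ = [ln(V₀/D) + (r + σ²/2)T] / (σ√T)
   = [ln(474.0618/425.7470) + (0.0262 + 0.5·0.2675²)·0.7255] / (0.2675·√0.7255)
   = [0.107492 + 0.044965] / 0.227847 = 0.669124
d₂ = d₁ − σ√T = 0.669124 − 0.227847 = 0.441277
risk-neutral PD = N(−d₂) = N(-0.441277) = 0.329506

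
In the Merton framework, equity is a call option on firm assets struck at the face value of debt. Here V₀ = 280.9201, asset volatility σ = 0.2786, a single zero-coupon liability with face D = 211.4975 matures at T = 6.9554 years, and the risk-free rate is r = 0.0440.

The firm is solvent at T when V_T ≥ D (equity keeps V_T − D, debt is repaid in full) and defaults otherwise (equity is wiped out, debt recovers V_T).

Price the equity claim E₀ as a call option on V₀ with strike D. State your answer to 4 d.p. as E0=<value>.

d₁ = [ln(V₀/D) + (r + σ²/2)T] / (σ√T)
   = [ln(280.9201/211.4975) + (0.0440 + 0.5·0.2786²)·6.9554] / (0.2786·√6.9554)
   = [0.283857 + 0.575970] / 0.734754 = 1.170223
d₂ = d₁ − σ√T = 1.170223 − 0.734754 = 0.435469
N(d₁) = 0.879044,  N(d₂) = 0.668389,  e^(−rT) = 0.736359
E₀ = V₀·N(d₁) − D·e^(−rT)·N(d₂)
   = 280.9201·0.879044 − 211.4975·0.736359·0.668389 = 142.847643

E0=142.8476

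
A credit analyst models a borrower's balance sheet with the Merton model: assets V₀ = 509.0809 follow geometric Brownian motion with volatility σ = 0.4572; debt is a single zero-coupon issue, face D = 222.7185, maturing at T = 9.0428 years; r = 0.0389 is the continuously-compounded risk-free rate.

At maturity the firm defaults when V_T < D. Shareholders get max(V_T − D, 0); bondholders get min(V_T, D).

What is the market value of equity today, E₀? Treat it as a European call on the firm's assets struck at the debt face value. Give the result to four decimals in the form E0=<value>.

d₁ = [ln(V₀/D) + (r + σ²/2)T] / (σ√T)
   = [ln(509.0809/222.7185) + (0.0389 + 0.5·0.4572²)·9.0428] / (0.4572·√9.0428)
   = [0.826698 + 1.296881] / 1.374857 = 1.544582
d₂ = d₁ − σ√T = 1.544582 − 1.374857 = 0.169724
N(d₁) = 0.938776,  N(d₂) = 0.567386,  e^(−rT) = 0.703445
E₀ = V₀·N(d₁) − D·e^(−rT)·N(d₂)
   = 509.0809·0.938776 − 222.7185·0.703445·0.567386 = 389.020443

E0=389.0204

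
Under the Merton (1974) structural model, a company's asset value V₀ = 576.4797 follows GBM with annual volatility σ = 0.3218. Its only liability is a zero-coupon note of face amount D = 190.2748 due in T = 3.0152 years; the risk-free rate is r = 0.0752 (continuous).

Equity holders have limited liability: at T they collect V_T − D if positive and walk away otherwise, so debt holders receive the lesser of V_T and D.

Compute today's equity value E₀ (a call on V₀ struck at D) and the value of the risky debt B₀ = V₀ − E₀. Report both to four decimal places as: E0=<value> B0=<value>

d₁ = [ln(V₀/D) + (r + σ²/2)T] / (σ√T)
   = [ln(576.4797/190.2748) + (0.0752 + 0.5·0.3218²)·3.0152] / (0.3218·√3.0152)
   = [1.108471 + 0.382863] / 0.558784 = 2.668890
d₂ = d₁ − σ√T = 2.668890 − 0.558784 = 2.110106
N(d₁) = 0.996195,  N(d₂) = 0.982575,  e^(−rT) = 0.797126
E₀ = V₀·N(d₁) − D·e^(−rT)·N(d₂)
   = 576.4797·0.996195 − 190.2748·0.797126·0.982575 = 425.256058
B₀ = V₀ − E₀ = 576.4797 − 425.256058 = 151.223642

E0=425.2561 B0=151.2236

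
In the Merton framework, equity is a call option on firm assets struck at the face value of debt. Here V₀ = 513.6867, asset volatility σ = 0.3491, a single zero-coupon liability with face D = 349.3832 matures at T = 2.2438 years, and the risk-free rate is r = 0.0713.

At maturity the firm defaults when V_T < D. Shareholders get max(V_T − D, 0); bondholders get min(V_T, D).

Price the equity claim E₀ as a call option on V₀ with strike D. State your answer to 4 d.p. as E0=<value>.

E0=231.3035

d₁ = [ln(V₀/D) + (r + σ²/2)T] / (σ√T)
   = [ln(513.6867/349.3832) + (0.0713 + 0.5·0.3491²)·2.2438] / (0.3491·√2.2438)
   = [0.385444 + 0.296710] / 0.522928 = 1.304489
d₂ = d₁ − σ√T = 1.304489 − 0.522928 = 0.781561
N(d₁) = 0.903967,  N(d₂) = 0.782764,  e^(−rT) = 0.852158
E₀ = V₀·N(d₁) − D·e^(−rT)·N(d₂)
   = 513.6867·0.903967 − 349.3832·0.852158·0.782764 = 231.303514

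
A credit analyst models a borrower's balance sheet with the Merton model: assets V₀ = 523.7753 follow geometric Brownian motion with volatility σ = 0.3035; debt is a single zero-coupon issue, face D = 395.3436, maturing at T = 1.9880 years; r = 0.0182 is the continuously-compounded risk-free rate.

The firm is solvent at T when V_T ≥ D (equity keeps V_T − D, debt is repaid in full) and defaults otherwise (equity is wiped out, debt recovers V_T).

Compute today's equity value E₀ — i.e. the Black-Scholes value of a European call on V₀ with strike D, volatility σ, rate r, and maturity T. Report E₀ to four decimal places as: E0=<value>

d₁ = [ln(V₀/D) + (r + σ²/2)T] / (σ√T)
   = [ln(523.7753/395.3436) + (0.0182 + 0.5·0.3035²)·1.9880] / (0.3035·√1.9880)
   = [0.281308 + 0.127741] / 0.427924 = 0.955890
d₂ = d₁ − σ√T = 0.955890 − 0.427924 = 0.527966
N(d₁) = 0.830436,  N(d₂) = 0.701239,  e^(−rT) = 0.964465
E₀ = V₀·N(d₁) − D·e^(−rT)·N(d₂)
   = 523.7753·0.830436 − 395.3436·0.964465·0.701239 = 167.583117

E0=167.5831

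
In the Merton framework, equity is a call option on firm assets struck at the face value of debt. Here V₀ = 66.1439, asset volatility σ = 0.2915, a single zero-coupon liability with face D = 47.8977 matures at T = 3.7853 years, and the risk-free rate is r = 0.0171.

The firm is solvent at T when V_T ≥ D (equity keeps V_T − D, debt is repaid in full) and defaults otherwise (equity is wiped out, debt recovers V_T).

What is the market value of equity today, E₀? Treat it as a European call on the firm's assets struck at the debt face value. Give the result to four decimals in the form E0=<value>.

d₁ = [ln(V₀/D) + (r + σ²/2)T] / (σ√T)
   = [ln(66.1439/47.8977) + (0.0171 + 0.5·0.2915²)·3.7853] / (0.2915·√3.7853)
   = [0.322765 + 0.225551] / 0.567138 = 0.966813
d₂ = d₁ − σ√T = 0.966813 − 0.567138 = 0.399675
N(d₁) = 0.833181,  N(d₂) = 0.655302,  e^(−rT) = 0.937322
E₀ = V₀·N(d₁) − D·e^(−rT)·N(d₂)
   = 66.1439·0.833181 − 47.8977·0.937322·0.655302 = 25.689705

E0=25.6897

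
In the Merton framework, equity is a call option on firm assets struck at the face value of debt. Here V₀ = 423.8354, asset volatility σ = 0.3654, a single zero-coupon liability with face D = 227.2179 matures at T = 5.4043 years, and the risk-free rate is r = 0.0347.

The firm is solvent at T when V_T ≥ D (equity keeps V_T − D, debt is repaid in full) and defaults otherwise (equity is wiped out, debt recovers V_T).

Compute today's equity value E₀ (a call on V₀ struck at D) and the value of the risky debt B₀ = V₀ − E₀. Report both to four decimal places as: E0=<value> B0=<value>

E0=256.0635 B0=167.7719

d₁ = [ln(V₀/D) + (r + σ²/2)T] / (σ√T)
   = [ln(423.8354/227.2179) + (0.0347 + 0.5·0.3654²)·5.4043] / (0.3654·√5.4043)
   = [0.623436 + 0.548313] / 0.849451 = 1.379419
d₂ = d₁ − σ√T = 1.379419 − 0.849451 = 0.529968
N(d₁) = 0.916117,  N(d₂) = 0.701933,  e^(−rT) = 0.829005
E₀ = V₀·N(d₁) − D·e^(−rT)·N(d₂)
   = 423.8354·0.916117 − 227.2179·0.829005·0.701933 = 256.063466
B₀ = V₀ − E₀ = 423.8354 − 256.063466 = 167.771934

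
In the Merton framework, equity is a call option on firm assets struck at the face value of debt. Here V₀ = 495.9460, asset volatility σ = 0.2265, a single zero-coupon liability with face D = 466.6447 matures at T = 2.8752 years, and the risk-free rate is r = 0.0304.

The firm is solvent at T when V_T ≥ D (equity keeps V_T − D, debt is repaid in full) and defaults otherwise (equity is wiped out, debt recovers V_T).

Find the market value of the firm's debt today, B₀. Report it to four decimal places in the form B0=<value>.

B0=386.3449

d₁ = [ln(V₀/D) + (r + σ²/2)T] / (σ√T)
   = [ln(495.9460/466.6447) + (0.0304 + 0.5·0.2265²)·2.8752] / (0.2265·√2.8752)
   = [0.060899 + 0.161158] / 0.384063 = 0.578179
d₂ = d₁ − σ√T = 0.578179 − 0.384063 = 0.194116
N(d₁) = 0.718428,  N(d₂) = 0.576958,  e^(−rT) = 0.916305
E₀ = V₀·N(d₁) − D·e^(−rT)·N(d₂)
   = 495.9460·0.718428 − 466.6447·0.916305·0.576958 = 109.601063
B₀ = V₀ − E₀ = 495.9460 − 109.601063 = 386.344937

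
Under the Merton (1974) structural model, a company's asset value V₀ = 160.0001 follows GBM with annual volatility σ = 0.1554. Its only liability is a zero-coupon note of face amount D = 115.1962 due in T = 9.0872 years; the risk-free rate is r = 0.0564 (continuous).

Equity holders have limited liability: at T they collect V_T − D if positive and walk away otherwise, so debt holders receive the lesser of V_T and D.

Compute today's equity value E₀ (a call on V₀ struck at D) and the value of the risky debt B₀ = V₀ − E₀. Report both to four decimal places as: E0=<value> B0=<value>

d₁ = [ln(V₀/D) + (r + σ²/2)T] / (σ√T)
   = [ln(160.0001/115.1962) + (0.0564 + 0.5·0.1554²)·9.0872] / (0.1554·√9.0872)
   = [0.328538 + 0.622242] / 0.468453 = 2.029616
d₂ = d₁ − σ√T = 2.029616 − 0.468453 = 1.561163
N(d₁) = 0.978802,  N(d₂) = 0.940757,  e^(−rT) = 0.598985
E₀ = V₀·N(d₁) − D·e^(−rT)·N(d₂)
   = 160.0001·0.978802 − 115.1962·0.598985·0.940757 = 91.695403
B₀ = V₀ − E₀ = 160.0001 − 91.695403 = 68.304697

E0=91.6954 B0=68.3047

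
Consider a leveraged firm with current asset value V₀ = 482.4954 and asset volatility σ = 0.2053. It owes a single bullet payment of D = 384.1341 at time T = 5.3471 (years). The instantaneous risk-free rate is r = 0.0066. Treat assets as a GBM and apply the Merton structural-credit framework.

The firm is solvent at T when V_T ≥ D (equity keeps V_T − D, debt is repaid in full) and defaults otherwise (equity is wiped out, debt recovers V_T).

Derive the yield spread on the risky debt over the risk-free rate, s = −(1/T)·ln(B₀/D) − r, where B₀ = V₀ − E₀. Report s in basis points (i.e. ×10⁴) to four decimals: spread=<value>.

spread=190.4731

d₁ = [ln(V₀/D) + (r + σ²/2)T] / (σ√T)
   = [ln(482.4954/384.1341) + (0.0066 + 0.5·0.2053²)·5.3471] / (0.2053·√5.3471)
   = [0.227980 + 0.147976] / 0.474732 = 0.791933
d₂ = d₁ − σ√T = 0.791933 − 0.474732 = 0.317201
N(d₁) = 0.785800,  N(d₂) = 0.624455,  e^(−rT) = 0.965325
E₀ = V₀·N(d₁) − D·e^(−rT)·N(d₂)
   = 482.4954·0.785800 − 384.1341·0.965325·0.624455 = 147.588370
B₀ = V₀ − E₀ = 482.4954 − 147.588370 = 334.907030
spread = −(1/T)·ln(B₀/D) − r = −(1/5.3471)·ln(334.907030/384.1341) − 0.0066 = 0.01904731
in basis points: 0.01904731 × 10⁴ = 190.4731 bp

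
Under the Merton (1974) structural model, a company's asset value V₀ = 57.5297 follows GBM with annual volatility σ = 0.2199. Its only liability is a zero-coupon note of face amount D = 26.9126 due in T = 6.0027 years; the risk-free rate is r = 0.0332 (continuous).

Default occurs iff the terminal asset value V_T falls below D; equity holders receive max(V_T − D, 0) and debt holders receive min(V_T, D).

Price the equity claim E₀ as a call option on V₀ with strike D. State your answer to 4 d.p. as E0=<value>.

d₁ = [ln(V₀/D) + (r + σ²/2)T] / (σ√T)
   = [ln(57.5297/26.9126) + (0.0332 + 0.5·0.2199²)·6.0027] / (0.2199·√6.0027)
   = [0.759707 + 0.344423] / 0.538764 = 2.049376
d₂ = d₁ − σ√T = 2.049376 − 0.538764 = 1.510612
N(d₁) = 0.979787,  N(d₂) = 0.934556,  e^(−rT) = 0.819313
E₀ = V₀·N(d₁) − D·e^(−rT)·N(d₂)
   = 57.5297·0.979787 − 26.9126·0.819313·0.934556 = 35.760061

E0=35.7601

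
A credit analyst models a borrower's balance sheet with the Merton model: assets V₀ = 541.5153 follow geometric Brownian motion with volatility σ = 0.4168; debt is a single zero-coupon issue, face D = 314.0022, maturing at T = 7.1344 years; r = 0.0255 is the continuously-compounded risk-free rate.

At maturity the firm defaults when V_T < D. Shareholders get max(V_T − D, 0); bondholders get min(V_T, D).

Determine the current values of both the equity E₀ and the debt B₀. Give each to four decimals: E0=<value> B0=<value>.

d₁ = [ln(V₀/D) + (r + σ²/2)T] / (σ√T)
   = [ln(541.5153/314.0022) + (0.0255 + 0.5·0.4168²)·7.1344] / (0.4168·√7.1344)
   = [0.544971 + 0.801629] / 1.113285 = 1.209574
d₂ = d₁ − σ√T = 1.209574 − 1.113285 = 0.096288
N(d₁) = 0.886779,  N(d₂) = 0.538354,  e^(−rT) = 0.833662
E₀ = V₀·N(d₁) − D·e^(−rT)·N(d₂)
   = 541.5153·0.886779 − 314.0022·0.833662·0.538354 = 339.278337
B₀ = V₀ − E₀ = 541.5153 − 339.278337 = 202.236963

E0=339.2783 B0=202.2370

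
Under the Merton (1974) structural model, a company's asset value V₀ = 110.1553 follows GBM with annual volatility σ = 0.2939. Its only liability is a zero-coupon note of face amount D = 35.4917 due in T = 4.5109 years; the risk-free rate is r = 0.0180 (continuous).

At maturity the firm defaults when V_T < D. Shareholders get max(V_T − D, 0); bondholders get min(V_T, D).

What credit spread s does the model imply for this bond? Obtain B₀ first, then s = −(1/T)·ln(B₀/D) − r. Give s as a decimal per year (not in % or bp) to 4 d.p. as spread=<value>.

d₁ = [ln(V₀/D) + (r + σ²/2)T] / (σ√T)
   = [ln(110.1553/35.4917) + (0.0180 + 0.5·0.2939²)·4.5109] / (0.2939·√4.5109)
   = [1.132592 + 0.276016] / 0.624211 = 2.256623
d₂ = d₁ − σ√T = 2.256623 − 0.624211 = 1.632412
N(d₁) = 0.987984,  N(d₂) = 0.948704,  e^(−rT) = 0.922013
E₀ = V₀·N(d₁) − D·e^(−rT)·N(d₂)
   = 110.1553·0.987984 − 35.4917·0.922013·0.948704 = 77.786504
B₀ = V₀ − E₀ = 110.1553 − 77.786504 = 32.368796
spread = −(1/T)·ln(B₀/D) − r = −(1/4.5109)·ln(32.368796/35.4917) − 0.0180 = 0.00241809

spread=0.0024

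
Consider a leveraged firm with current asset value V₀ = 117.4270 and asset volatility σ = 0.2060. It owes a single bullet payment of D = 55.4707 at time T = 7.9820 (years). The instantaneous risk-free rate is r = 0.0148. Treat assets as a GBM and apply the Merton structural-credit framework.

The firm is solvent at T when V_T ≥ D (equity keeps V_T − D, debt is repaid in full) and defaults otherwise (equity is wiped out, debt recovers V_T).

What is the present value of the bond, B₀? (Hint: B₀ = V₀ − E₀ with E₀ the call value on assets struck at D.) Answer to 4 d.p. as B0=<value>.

B0=48.0070

d₁ = [ln(V₀/D) + (r + σ²/2)T] / (σ√T)
   = [ln(117.4270/55.4707) + (0.0148 + 0.5·0.2060²)·7.9820] / (0.2060·√7.9820)
   = [0.749962 + 0.287496] / 0.582000 = 1.782573
d₂ = d₁ − σ√T = 1.782573 − 0.582000 = 1.200573
N(d₁) = 0.962672,  N(d₂) = 0.885041,  e^(−rT) = 0.888577
E₀ = V₀·N(d₁) − D·e^(−rT)·N(d₂)
   = 117.4270·0.962672 − 55.4707·0.888577·0.885041 = 69.419991
B₀ = V₀ − E₀ = 117.4270 − 69.419991 = 48.007009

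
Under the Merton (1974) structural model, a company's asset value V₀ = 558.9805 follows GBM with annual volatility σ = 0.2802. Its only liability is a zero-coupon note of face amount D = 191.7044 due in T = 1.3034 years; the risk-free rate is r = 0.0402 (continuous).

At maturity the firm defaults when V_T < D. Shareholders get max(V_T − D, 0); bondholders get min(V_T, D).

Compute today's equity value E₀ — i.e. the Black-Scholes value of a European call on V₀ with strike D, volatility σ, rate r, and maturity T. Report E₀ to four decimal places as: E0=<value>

E0=377.0678

d₁ = [ln(V₀/D) + (r + σ²/2)T] / (σ√T)
   = [ln(558.9805/191.7044) + (0.0402 + 0.5·0.2802²)·1.3034] / (0.2802·√1.3034)
   = [1.070160 + 0.103563] / 0.319895 = 3.669092
d₂ = d₁ − σ√T = 3.669092 − 0.319895 = 3.349197
N(d₁) = 0.999878,  N(d₂) = 0.999595,  e^(−rT) = 0.948952
E₀ = V₀·N(d₁) − D·e^(−rT)·N(d₂)
   = 558.9805·0.999878 − 191.7044·0.948952·0.999595 = 377.067844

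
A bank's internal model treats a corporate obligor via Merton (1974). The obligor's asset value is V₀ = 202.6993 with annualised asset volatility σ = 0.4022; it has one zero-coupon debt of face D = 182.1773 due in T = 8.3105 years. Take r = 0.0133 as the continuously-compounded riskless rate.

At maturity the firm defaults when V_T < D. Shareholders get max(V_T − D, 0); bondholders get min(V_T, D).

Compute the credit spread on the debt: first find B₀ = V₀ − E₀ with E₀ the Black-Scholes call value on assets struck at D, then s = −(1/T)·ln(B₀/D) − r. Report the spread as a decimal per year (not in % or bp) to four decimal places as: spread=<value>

d₁ = [ln(V₀/D) + (r + σ²/2)T] / (σ√T)
   = [ln(202.6993/182.1773) + (0.0133 + 0.5·0.4022²)·8.3105] / (0.4022·√8.3105)
   = [0.106743 + 0.782703] / 1.159460 = 0.767121
d₂ = d₁ − σ√T = 0.767121 − 1.159460 = -0.392338
N(d₁) = 0.778495,  N(d₂) = 0.347404,  e^(−rT) = 0.895360
E₀ = V₀·N(d₁) − D·e^(−rT)·N(d₂)
   = 202.6993·0.778495 − 182.1773·0.895360·0.347404 = 101.133899
B₀ = V₀ − E₀ = 202.6993 − 101.133899 = 101.565401
spread = −(1/T)·ln(B₀/D) − r = −(1/8.3105)·ln(101.565401/182.1773) − 0.0133 = 0.05700593

spread=0.0570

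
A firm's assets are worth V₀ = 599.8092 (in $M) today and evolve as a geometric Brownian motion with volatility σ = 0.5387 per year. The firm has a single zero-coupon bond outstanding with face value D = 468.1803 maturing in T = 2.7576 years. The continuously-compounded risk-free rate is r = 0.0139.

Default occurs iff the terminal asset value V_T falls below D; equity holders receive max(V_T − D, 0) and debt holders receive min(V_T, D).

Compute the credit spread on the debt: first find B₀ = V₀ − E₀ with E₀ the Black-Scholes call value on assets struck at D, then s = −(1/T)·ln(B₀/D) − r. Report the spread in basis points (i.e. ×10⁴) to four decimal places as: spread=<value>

d₁ = [ln(V₀/D) + (r + σ²/2)T] / (σ√T)
   = [ln(599.8092/468.1803) + (0.0139 + 0.5·0.5387²)·2.7576] / (0.5387·√2.7576)
   = [0.247758 + 0.438455] / 0.894566 = 0.767090
d₂ = d₁ − σ√T = 0.767090 − 0.894566 = -0.127476
N(d₁) = 0.778486,  N(d₂) = 0.449282,  e^(−rT) = 0.962395
E₀ = V₀·N(d₁) − D·e^(−rT)·N(d₂)
   = 599.8092·0.778486 − 468.1803·0.962395·0.449282 = 264.508328
B₀ = V₀ − E₀ = 599.8092 − 264.508328 = 335.300872
spread = −(1/T)·ln(B₀/D) − r = −(1/2.7576)·ln(335.300872/468.1803) − 0.0139 = 0.10715643
in basis points: 0.10715643 × 10⁴ = 1071.5643 bp

spread=1071.5643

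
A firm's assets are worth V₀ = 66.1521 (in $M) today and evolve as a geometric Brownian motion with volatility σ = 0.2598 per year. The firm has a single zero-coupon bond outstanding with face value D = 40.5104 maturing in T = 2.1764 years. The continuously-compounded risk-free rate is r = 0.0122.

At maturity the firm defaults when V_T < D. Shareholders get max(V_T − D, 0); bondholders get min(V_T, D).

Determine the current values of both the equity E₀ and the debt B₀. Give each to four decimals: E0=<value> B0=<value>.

d₁ = [ln(V₀/D) + (r + σ²/2)T] / (σ√T)
   = [ln(66.1521/40.5104) + (0.0122 + 0.5·0.2598²)·2.1764] / (0.2598·√2.1764)
   = [0.490398 + 0.100001] / 0.383273 = 1.540413
d₂ = d₁ − σ√T = 1.540413 − 0.383273 = 1.157140
N(d₁) = 0.938270,  N(d₂) = 0.876392,  e^(−rT) = 0.973797
E₀ = V₀·N(d₁) − D·e^(−rT)·N(d₂)
   = 66.1521·0.938270 − 40.5104·0.973797·0.876392 = 27.495809
B₀ = V₀ − E₀ = 66.1521 − 27.495809 = 38.656291

E0=27.4958 B0=38.6563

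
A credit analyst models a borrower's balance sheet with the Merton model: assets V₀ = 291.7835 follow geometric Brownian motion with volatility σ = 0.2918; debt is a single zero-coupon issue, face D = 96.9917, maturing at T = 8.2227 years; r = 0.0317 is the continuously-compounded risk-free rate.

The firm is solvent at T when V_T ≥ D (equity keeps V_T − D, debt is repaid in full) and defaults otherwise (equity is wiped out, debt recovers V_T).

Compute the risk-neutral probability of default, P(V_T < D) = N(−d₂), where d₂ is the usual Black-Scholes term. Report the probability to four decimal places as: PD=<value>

PD=0.1133

d₁ = [ln(V₀/D) + (r + σ²/2)T] / (σ√T)
   = [ln(291.7835/96.9917) + (0.0317 + 0.5·0.2918²)·8.2227] / (0.2918·√8.2227)
   = [1.101387 + 0.610730] / 0.836744 = 2.046166
d₂ = d₁ − σ√T = 2.046166 − 0.836744 = 1.209422
risk-neutral PD = N(−d₂) = N(-1.209422) = 0.113250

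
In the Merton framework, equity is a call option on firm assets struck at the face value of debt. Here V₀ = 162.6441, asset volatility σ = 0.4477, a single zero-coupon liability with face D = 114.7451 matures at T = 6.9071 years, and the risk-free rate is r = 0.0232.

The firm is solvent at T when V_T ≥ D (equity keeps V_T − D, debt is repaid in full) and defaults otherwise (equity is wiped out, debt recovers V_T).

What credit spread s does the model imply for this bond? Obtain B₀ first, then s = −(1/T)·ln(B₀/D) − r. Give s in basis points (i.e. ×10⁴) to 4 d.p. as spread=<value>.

d₁ = [ln(V₀/D) + (r + σ²/2)T] / (σ√T)
   = [ln(162.6441/114.7451) + (0.0232 + 0.5·0.4477²)·6.9071] / (0.4477·√6.9071)
   = [0.348851 + 0.852458] / 1.176617 = 1.020986
d₂ = d₁ − σ√T = 1.020986 − 1.176617 = -0.155630
N(d₁) = 0.846370,  N(d₂) = 0.438162,  e^(−rT) = 0.851935
E₀ = V₀·N(d₁) − D·e^(−rT)·N(d₂)
   = 162.6441·0.846370 − 114.7451·0.851935·0.438162 = 94.824288
B₀ = V₀ − E₀ = 162.6441 − 94.824288 = 67.819812
spread = −(1/T)·ln(B₀/D) − r = −(1/6.9071)·ln(67.819812/114.7451) − 0.0232 = 0.05293308
in basis points: 0.05293308 × 10⁴ = 529.3308 bp

spread=529.3308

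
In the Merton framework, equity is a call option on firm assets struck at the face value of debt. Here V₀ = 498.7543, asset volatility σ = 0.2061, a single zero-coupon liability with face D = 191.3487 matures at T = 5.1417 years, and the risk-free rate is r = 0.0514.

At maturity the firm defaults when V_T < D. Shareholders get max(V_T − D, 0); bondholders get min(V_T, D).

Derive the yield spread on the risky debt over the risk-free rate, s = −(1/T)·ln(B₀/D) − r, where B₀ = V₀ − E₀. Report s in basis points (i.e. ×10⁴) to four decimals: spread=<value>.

spread=2.2821

d₁ = [ln(V₀/D) + (r + σ²/2)T] / (σ√T)
   = [ln(498.7543/191.3487) + (0.0514 + 0.5·0.2061²)·5.1417] / (0.2061·√5.1417)
   = [0.958016 + 0.373486] / 0.467338 = 2.849118
d₂ = d₁ − σ√T = 2.849118 − 0.467338 = 2.381780
N(d₁) = 0.997808,  N(d₂) = 0.991385,  e^(−rT) = 0.767756
E₀ = V₀·N(d₁) − D·e^(−rT)·N(d₂)
   = 498.7543·0.997808 − 191.3487·0.767756·0.991385 = 352.017477
B₀ = V₀ − E₀ = 498.7543 − 352.017477 = 146.736823
spread = −(1/T)·ln(B₀/D) − r = −(1/5.1417)·ln(146.736823/191.3487) − 0.0514 = 0.00022821
in basis points: 0.00022821 × 10⁴ = 2.2821 bp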